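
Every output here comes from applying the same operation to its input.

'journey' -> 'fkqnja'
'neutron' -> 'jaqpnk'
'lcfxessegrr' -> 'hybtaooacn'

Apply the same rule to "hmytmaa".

diupiw

The transformation: shift every letter 4 places backward in the alphabet (wrapping around), then delete the last character.
On "hmytmaa" that produces "diupiw".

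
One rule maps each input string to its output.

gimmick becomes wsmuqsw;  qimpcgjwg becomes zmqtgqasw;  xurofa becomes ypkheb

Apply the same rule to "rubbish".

Each output is the input with this applied: shift every letter 10 places forward in the alphabet (wrapping around), then move the first 3 characters to the end (rotate left by 3).
On "rubbish": the first step gives "bellscr", and the second then gives "lscrbel".

lscrbel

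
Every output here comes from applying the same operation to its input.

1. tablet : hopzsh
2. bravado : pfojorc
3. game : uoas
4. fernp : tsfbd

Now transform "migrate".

The pattern: shift every letter 12 places backward in the alphabet (wrapping around).
Applying that to "migrate" gives "awufohs".

awufohs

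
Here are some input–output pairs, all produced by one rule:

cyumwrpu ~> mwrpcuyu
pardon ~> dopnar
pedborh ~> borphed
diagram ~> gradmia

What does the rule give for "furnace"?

Looking at the pairs, the operation is to swap the first and last characters, then move the first 3 characters to the end (rotate left by 3).
For "furnace", step one produces "eurnacf"; step two turns that into "nacfeur".
(Check on "pardon": → "nardop" → "dopnar" ✓)

nacfeur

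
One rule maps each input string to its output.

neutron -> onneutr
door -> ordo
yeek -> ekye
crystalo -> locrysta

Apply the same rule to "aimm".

Looking at the pairs, the operation is to move the last 2 characters to the front (rotate right by 2).
"aimm" → "mmai".

mmai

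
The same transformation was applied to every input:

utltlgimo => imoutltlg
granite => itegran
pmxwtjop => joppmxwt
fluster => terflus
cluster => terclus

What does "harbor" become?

borhar

In each case the input is transformed by: move the last 3 characters to the front (rotate right by 3).
So "harbor" becomes "borhar".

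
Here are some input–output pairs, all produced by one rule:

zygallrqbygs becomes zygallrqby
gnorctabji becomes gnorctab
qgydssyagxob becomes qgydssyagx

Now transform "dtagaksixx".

What's happening: delete the last 2 characters.
For "dtagaksixx" the result is "dtagaksi".

dtagaksi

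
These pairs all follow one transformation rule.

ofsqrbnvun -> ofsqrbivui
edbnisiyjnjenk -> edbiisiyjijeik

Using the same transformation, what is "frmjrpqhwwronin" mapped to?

frmjrpqhwwroiii

Rule — replace every "n" with "i".
On "frmjrpqhwwronin" that produces "frmjrpqhwwroiii".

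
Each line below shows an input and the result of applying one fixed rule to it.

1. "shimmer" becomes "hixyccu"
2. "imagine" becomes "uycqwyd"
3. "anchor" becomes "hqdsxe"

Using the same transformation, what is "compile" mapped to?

usecfyb

In each case the input is transformed by: shift every letter 10 places backward in the alphabet (wrapping around), then move the last character to the front.
So "compile" becomes "usecfyb".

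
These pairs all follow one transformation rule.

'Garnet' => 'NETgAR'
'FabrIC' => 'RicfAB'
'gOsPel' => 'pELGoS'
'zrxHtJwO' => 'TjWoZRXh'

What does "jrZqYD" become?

QydJRz

Looking at the pairs, the operation is to flip the case of every letter, then swap the front and back halves of the string.
Doing the same to "jrZqYD": "QydJRz".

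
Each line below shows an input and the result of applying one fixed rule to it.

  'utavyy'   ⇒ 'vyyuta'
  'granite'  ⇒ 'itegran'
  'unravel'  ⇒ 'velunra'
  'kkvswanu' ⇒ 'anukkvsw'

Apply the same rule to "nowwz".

In each case the input is transformed by: move the last 3 characters to the front (rotate right by 3).
Applying that to "nowwz" gives "wwzno".

wwzno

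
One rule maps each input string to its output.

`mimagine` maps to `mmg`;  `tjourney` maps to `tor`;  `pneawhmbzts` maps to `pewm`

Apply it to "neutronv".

In each case the input is transformed by: delete the last 3 characters, then keep every other character starting from the first (positions 1st, 3rd, 5th, ...).
Working it through for "neutronv": intermediate "neutr", final "nur".

nur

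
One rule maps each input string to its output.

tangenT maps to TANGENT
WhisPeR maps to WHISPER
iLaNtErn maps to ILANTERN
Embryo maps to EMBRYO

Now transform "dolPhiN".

Rule — convert every letter to uppercase.
Doing the same to "dolPhiN": "DOLPHIN".

DOLPHIN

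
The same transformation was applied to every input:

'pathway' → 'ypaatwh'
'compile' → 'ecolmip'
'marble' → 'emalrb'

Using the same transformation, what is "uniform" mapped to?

The transformation: swap the first and last characters, then take characters alternately from the front and the back (1st, last, 2nd, 2nd-last, ...).
Starting from "uniform": after the first operation, "mniforu"; after the second, "munriof".

munriof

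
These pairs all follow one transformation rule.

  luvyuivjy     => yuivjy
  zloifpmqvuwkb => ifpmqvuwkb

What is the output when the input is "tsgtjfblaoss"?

In each case the input is transformed by: delete the first 3 characters.
"tsgtjfblaoss" → "tjfblaoss".

tjfblaoss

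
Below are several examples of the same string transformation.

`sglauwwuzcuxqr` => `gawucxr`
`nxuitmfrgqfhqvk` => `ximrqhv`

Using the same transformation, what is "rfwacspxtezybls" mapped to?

fasxeyl

The pattern: keep every other character starting from the second (positions 2nd, 4th, 6th, ...).
Doing the same to "rfwacspxtezybls": "fasxeyl".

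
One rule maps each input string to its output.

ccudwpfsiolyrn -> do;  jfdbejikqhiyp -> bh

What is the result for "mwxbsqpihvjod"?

Rule — keep one character in every 3, starting at position 1 (positions 1st, 4th, 7th, ...), then keep every other character starting from the second (positions 2nd, 4th, 6th, ...).
Applying both steps to "mwxbsqpihvjod": "mbpvd", then "bv".

bv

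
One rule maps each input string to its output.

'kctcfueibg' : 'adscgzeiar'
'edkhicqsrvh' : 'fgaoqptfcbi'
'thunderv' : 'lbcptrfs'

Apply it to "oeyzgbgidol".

The transformation: move the first 3 characters to the end (rotate left by 3), then shift every letter 2 places backward in the alphabet (wrapping around).
For "oeyzgbgidol" the result is "xezegbmjmcw".

xezegbmjmcw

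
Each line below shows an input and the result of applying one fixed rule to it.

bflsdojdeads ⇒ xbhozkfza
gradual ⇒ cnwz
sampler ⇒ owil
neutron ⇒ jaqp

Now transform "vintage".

rejp

The rule is to shift every letter 4 places backward in the alphabet (wrapping around), then delete the last 3 characters.
"vintage" → "rejpwca" → "rejp".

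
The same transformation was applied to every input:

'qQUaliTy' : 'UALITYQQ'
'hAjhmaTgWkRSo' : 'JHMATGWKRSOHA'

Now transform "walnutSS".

LNUTSSWA

Looking at the pairs, the operation is to move the first 2 characters to the end (rotate left by 2), then convert every letter to uppercase.
Working it through for "walnutSS": intermediate "lnutSSwa", final "LNUTSSWA".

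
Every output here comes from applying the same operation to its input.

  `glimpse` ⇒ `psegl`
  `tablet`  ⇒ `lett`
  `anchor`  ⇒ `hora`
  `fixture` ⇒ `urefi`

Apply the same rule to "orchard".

ardor

Looking at the pairs, the operation is to move the last 3 characters to the front (rotate right by 3), then delete the last 2 characters.
Starting from "orchard": after the first operation, "ardorch"; after the second, "ardor".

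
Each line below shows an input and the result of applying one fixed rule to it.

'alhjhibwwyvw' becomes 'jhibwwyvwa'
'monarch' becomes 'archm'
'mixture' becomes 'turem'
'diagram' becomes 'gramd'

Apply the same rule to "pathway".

The rule is to move the first 3 characters to the end (rotate left by 3), then delete the last 2 characters.
For "pathway" the result is "hwayp".
(Check on "monarch": → "archmon" → "archm" ✓)

hwayp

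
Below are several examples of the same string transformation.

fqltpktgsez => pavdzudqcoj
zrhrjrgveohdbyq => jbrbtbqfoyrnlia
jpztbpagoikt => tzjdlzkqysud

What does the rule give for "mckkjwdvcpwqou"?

The transformation: shift every letter 10 places forward in the alphabet (wrapping around).
Applying that to "mckkjwdvcpwqou" gives "wmuutgnfmzgaye".

wmuutgnfmzgaye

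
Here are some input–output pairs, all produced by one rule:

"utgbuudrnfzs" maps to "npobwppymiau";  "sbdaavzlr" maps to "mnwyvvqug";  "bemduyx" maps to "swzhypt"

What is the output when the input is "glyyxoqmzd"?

Rule — shift every letter 5 places backward in the alphabet (wrapping around), then move the last character to the front.
For "glyyxoqmzd" the result is "ybgttsjlhu".
(Check on "utgbuudrnfzs": → "pobwppymiaun" → "npobwppymiau" ✓)

ybgttsjlhu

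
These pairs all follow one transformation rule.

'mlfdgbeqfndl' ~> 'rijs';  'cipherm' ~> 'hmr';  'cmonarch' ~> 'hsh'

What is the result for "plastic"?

What's happening: keep one character in every 3, starting at position 1 (positions 1st, 4th, 7th, ...), then shift every letter 5 places forward in the alphabet (wrapping around).
Working it through for "plastic": intermediate "psc", final "uxh".

uxh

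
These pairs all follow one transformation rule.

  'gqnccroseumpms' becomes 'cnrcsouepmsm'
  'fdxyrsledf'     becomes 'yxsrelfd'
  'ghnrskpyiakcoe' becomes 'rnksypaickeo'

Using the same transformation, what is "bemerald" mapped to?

Looking at the pairs, the operation is to swap each adjacent pair of characters (1↔2, 3↔4, ...), then delete the first 2 characters.
Working it through for "bemerald": intermediate "ebemardl", final "emardl".

emardl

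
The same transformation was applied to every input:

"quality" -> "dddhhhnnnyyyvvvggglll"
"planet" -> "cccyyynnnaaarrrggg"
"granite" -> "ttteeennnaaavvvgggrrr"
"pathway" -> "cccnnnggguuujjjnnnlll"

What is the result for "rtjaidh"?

eeegggwwwnnnvvvqqquuu

The rule is to repeat every character 3 times, then shift every letter 13 places forward in the alphabet (wrapping around) — i.e. ROT13.
Applying that to "rtjaidh" gives "eeegggwwwnnnvvvqqquuu".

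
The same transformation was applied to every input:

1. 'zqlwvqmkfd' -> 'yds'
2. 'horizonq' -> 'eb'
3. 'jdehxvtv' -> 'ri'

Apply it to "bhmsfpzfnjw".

The pattern: shift every letter 13 places forward in the alphabet (wrapping around) — i.e. ROT13, then keep one character in every 3, starting at position 3 (positions 3rd, 6th, 9th, ...).
On "bhmsfpzfnjw": the first step gives "ouzfscmsawj", and the second then gives "zca".

zca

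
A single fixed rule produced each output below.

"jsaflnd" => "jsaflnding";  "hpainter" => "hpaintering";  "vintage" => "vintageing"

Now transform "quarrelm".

quarrelming

Each output is the input with this applied: append "ing".
"quarrelm" → "quarrelming".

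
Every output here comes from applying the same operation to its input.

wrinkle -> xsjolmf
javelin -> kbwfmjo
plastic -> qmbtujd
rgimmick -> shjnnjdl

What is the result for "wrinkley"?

The pattern: shift every letter 1 place forward in the alphabet (wrapping around).
On "wrinkley" that produces "xsjolmfz".

xsjolmfz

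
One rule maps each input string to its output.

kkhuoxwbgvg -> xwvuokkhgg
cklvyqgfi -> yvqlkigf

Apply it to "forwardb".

Each output is the input with this applied: sort the characters into reverse alphabetical order, then delete the last character.
Applying both steps to "forwardb": "wrrofdba", then "wrrofdb".

wrrofdb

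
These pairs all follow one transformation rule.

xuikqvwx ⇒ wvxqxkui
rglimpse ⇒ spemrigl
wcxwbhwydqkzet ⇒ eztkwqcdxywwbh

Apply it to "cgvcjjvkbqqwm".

wqmqcbgkvvcjj

The pattern: move the last 2 characters to the front (rotate right by 2), then take characters alternately from the front and the back (1st, last, 2nd, 2nd-last, ...).
Applying that to "cgvcjjvkbqqwm" gives "wqmqcbgkvvcjj".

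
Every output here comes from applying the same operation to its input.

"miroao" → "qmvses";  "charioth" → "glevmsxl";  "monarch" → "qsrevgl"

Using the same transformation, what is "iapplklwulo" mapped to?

What's happening: shift every letter 4 places forward in the alphabet (wrapping around).
Applying that to "iapplklwulo" gives "mettpopayps".

mettpopayps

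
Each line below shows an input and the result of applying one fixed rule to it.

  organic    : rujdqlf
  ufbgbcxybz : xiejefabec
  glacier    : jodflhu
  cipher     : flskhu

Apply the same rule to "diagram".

gldjudp

What's happening: shift every letter 3 places forward in the alphabet (wrapping around).
"diagram" → "gldjudp".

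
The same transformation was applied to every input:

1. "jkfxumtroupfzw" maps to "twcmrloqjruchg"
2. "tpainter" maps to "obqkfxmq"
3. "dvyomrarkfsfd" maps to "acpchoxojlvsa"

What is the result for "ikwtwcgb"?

ydztqthf

The pattern: shift every letter 3 places backward in the alphabet (wrapping around), then reverse the string.
Doing the same to "ikwtwcgb": "ydztqthf".
(Check on "tpainter": → "qmxfkqbo" → "obqkfxmq" ✓)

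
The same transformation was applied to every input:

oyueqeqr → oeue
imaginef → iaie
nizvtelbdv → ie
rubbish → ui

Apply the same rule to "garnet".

ae

The rule is to swap each adjacent pair of characters (1↔2, 3↔4, ...), then keep only the vowels.
On "garnet": the first step gives "agnrte", and the second then gives "ae".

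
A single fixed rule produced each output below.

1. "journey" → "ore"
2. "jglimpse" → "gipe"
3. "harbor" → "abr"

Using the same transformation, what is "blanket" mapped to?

lne

Rule — keep every other character starting from the second (positions 2nd, 4th, 6th, ...).
So "blanket" becomes "lne".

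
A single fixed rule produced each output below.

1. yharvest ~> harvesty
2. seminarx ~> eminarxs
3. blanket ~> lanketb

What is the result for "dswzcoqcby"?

The transformation: move the first character to the end.
Doing the same to "dswzcoqcby": "swzcoqcbyd".

swzcoqcbyd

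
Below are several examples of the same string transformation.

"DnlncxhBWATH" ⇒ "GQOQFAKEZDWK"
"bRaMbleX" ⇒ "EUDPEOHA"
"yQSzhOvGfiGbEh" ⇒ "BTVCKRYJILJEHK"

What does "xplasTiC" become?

ASODVWLF

The rule is to shift every letter 3 places forward in the alphabet (wrapping around), then convert every letter to uppercase.
"xplasTiC" → "ASODVWLF".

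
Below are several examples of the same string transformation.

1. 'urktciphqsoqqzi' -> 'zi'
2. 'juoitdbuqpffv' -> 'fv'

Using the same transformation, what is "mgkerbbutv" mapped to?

In each case the input is transformed by: keep only the last 2 characters.
Doing the same to "mgkerbbutv": "tv".

tv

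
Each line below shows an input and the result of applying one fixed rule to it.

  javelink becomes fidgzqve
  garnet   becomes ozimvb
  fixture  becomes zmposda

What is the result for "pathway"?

tvrcovk

The rule is to shift every letter 5 places backward in the alphabet (wrapping around), then reverse the string.
Starting from "pathway": after the first operation, "kvocrvt"; after the second, "tvrcovk".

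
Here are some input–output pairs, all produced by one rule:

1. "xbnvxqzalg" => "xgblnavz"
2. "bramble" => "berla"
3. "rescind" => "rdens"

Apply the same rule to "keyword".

kdery

The transformation: take characters alternately from the front and the back (1st, last, 2nd, 2nd-last, ...), then delete the last 2 characters.
"keyword" → "kderyow" → "kdery".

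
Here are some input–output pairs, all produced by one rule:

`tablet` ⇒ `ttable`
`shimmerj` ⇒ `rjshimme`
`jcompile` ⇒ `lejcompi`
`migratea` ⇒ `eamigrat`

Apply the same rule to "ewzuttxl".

xlewzutt

Each output is the input with this applied: swap the front and back halves of the string, then move the first 2 characters to the end (rotate left by 2).
Applying both steps to "ewzuttxl": "ttxlewzu", then "xlewzutt".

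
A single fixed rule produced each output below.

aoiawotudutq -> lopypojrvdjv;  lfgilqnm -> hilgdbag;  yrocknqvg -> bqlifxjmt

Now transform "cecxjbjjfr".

maeewesxzx

The pattern: shift every letter 5 places backward in the alphabet (wrapping around), then reverse the string.
Applying both steps to "cecxjbjjfr": "xzxseweeam", then "maeewesxzx".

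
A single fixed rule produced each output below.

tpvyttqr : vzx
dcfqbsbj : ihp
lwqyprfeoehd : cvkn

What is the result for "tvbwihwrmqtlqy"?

boxze

Each output is the input with this applied: keep one character in every 3, starting at position 2 (positions 2nd, 5th, 8th, ...), then shift every letter 6 places forward in the alphabet (wrapping around).
"tvbwihwrmqtlqy" → "virty" → "boxze".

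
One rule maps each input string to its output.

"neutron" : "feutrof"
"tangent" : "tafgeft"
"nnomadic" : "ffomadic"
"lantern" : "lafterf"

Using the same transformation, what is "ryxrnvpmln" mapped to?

Looking at the pairs, the operation is to replace every "n" with "f".
Doing the same to "ryxrnvpmln": "ryxrfvpmlf".

ryxrfvpmlf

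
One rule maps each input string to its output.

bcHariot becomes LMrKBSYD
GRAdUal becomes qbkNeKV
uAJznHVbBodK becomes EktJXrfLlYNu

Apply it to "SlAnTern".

Each output is the input with this applied: shift every letter 10 places forward in the alphabet (wrapping around), then flip the case of every letter.
Starting from "SlAnTern": after the first operation, "CvKxDobx"; after the second, "cVkXdOBX".

cVkXdOBX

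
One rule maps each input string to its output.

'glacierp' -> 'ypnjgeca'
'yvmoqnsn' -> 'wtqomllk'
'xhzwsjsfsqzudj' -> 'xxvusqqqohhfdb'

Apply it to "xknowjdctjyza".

Each output is the input with this applied: shift every letter 2 places backward in the alphabet (wrapping around), then sort the characters into reverse alphabetical order.
For "xknowjdctjyza", step one produces "vilmuhbarhwxy"; step two turns that into "yxwvurmlihhba".

yxwvurmlihhba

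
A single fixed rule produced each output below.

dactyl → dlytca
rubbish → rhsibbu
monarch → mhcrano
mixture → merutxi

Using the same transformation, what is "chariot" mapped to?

ctoirah

Looking at the pairs, the operation is to move the first character to the end, then reverse the string.
Starting from "chariot": after the first operation, "hariotc"; after the second, "ctoirah".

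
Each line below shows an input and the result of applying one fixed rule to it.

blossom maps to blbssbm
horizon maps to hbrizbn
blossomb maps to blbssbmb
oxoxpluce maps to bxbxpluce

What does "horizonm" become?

hbrizbnm

The pattern: replace every "o" with "b".
On "horizonm" that produces "hbrizbnm".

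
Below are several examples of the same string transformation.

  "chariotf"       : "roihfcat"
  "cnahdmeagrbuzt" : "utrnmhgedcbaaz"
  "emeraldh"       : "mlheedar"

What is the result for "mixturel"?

Each output is the input with this applied: sort the characters into reverse alphabetical order, then move the first character to the end.
Applying both steps to "mixturel": "xutrmlie", then "utrmliex".

utrmliex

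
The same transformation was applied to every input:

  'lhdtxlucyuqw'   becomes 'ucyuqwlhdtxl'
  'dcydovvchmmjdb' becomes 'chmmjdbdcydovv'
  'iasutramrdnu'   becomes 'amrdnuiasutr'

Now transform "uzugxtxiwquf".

What's happening: swap the front and back halves of the string.
On "uzugxtxiwquf" that produces "xiwqufuzugxt".

xiwqufuzugxt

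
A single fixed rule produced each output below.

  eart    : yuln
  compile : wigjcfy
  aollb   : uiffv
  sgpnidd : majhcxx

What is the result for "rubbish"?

lovvcmb

What's happening: shift every letter 6 places backward in the alphabet (wrapping around).
Applying that to "rubbish" gives "lovvcmb".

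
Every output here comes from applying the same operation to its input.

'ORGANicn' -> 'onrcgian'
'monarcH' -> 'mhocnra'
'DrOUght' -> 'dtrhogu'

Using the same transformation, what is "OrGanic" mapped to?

ocrigna

The pattern: take characters alternately from the front and the back (1st, last, 2nd, 2nd-last, ...), then convert every letter to lowercase.
Starting from "OrGanic": after the first operation, "OcriGna"; after the second, "ocrigna".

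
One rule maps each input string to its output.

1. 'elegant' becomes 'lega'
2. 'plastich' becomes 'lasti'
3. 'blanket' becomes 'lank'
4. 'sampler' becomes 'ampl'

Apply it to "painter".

aint

Each output is the input with this applied: move the last 2 characters to the front (rotate right by 2), then delete the first 3 characters.
For "painter", step one produces "erpaint"; step two turns that into "aint".
(Check on "blanket": → "etblank" → "lank" ✓)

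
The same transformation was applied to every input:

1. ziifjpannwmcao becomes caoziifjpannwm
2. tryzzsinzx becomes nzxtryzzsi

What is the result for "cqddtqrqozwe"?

Rule — move the last 3 characters to the front (rotate right by 3).
Applying that to "cqddtqrqozwe" gives "zwecqddtqrqo".

zwecqddtqrqo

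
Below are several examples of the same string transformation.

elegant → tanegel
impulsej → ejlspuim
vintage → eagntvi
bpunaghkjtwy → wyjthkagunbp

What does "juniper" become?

rpeniju

What's happening: swap each adjacent pair of characters (1↔2, 3↔4, ...), then reverse the string.
"juniper" → "ujinepr" → "rpeniju".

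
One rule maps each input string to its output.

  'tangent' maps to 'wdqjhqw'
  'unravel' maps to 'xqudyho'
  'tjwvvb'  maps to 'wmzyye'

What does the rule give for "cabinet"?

The pattern: shift every letter 3 places forward in the alphabet (wrapping around).
Applying that to "cabinet" gives "fdelqhw".

fdelqhw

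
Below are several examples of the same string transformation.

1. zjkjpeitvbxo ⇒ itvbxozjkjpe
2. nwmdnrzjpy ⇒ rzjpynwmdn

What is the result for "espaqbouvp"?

bouvpespaq

Each output is the input with this applied: swap the front and back halves of the string.
Doing the same to "espaqbouvp": "bouvpespaq".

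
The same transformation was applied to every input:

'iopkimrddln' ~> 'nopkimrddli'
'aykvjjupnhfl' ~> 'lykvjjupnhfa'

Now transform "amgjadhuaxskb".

bmgjadhuaxska

Looking at the pairs, the operation is to swap the first and last characters.
So "amgjadhuaxskb" becomes "bmgjadhuaxska".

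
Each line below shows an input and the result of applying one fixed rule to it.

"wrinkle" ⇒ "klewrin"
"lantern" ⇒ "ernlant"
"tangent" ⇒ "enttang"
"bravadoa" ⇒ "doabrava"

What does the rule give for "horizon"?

zonhori

In each case the input is transformed by: move the last 3 characters to the front (rotate right by 3).
Doing the same to "horizon": "zonhori".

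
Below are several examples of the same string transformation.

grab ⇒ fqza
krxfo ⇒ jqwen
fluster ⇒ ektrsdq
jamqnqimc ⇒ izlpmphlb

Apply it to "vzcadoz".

The rule is to shift every letter 1 place backward in the alphabet (wrapping around).
On "vzcadoz" that produces "uybzcny".

uybzcny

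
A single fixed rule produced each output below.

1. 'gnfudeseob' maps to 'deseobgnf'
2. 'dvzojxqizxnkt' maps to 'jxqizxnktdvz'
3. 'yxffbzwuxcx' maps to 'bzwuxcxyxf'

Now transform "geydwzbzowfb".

The rule is to move the first 3 characters to the end (rotate left by 3), then delete the first character.
Working it through for "geydwzbzowfb": intermediate "dwzbzowfbgey", final "wzbzowfbgey".
(Check on "dvzojxqizxnkt": → "ojxqizxnktdvz" → "jxqizxnktdvz" ✓)

wzbzowfbgey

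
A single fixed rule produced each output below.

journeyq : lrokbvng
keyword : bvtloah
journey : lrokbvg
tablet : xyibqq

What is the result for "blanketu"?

What's happening: shift every letter 3 places backward in the alphabet (wrapping around), then move the first character to the end.
Working it through for "blanketu": intermediate "yixkhbqr", final "ixkhbqry".
(Check on "keyword": → "hbvtloa" → "bvtloah" ✓)

ixkhbqry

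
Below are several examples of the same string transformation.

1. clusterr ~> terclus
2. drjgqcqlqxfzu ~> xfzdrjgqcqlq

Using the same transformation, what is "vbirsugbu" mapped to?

Rule — delete the last character, then move the last 3 characters to the front (rotate right by 3).
Applying that to "vbirsugbu" gives "ugbvbirs".

ugbvbirs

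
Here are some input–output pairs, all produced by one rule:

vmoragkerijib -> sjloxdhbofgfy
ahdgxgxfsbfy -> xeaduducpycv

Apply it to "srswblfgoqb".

poptyicdlny

Rule — shift every letter 3 places backward in the alphabet (wrapping around).
For "srswblfgoqb" the result is "poptyicdlny".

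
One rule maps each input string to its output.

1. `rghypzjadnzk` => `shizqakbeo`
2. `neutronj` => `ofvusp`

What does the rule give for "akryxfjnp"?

The pattern: shift every letter 1 place forward in the alphabet (wrapping around), then delete the last 2 characters.
Applying both steps to "akryxfjnp": "blszygkoq", then "blszygk".

blszygk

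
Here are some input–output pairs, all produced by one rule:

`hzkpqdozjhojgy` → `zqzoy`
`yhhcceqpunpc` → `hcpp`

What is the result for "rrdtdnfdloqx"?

The rule is to keep one character in every 3, starting at position 2 (positions 2nd, 5th, 8th, ...).
On "rrdtdnfdloqx" that produces "rddq".

rddq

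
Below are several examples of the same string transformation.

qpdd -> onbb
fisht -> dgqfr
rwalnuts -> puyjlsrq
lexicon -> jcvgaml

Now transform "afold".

ydmjb

The rule is to shift every letter 2 places backward in the alphabet (wrapping around).
For "afold" the result is "ydmjb".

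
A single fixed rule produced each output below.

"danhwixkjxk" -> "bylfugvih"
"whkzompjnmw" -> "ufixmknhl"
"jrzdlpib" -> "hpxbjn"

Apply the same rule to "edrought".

cbpmse

The transformation: shift every letter 2 places backward in the alphabet (wrapping around), then delete the last 2 characters.
Working it through for "edrought": intermediate "cbpmsefr", final "cbpmse".
(Check on "whkzompjnmw": → "ufixmknhlku" → "ufixmknhl" ✓)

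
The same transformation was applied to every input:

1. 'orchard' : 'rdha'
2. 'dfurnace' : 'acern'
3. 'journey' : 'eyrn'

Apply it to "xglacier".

ierac

The transformation: delete the first 3 characters, then move the first 2 characters to the end (rotate left by 2).
"xglacier" → "acier" → "ierac".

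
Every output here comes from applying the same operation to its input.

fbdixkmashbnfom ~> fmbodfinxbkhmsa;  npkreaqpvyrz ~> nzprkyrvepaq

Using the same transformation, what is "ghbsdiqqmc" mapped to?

Each output is the input with this applied: take characters alternately from the front and the back (1st, last, 2nd, 2nd-last, ...).
"ghbsdiqqmc" → "gchmbqsqdi".

gchmbqsqdi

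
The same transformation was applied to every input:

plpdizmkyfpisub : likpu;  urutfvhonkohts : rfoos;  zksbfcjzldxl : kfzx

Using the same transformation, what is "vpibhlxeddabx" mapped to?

phea

What's happening: keep one character in every 3, starting at position 2 (positions 2nd, 5th, 8th, ...).
"vpibhlxeddabx" → "phea".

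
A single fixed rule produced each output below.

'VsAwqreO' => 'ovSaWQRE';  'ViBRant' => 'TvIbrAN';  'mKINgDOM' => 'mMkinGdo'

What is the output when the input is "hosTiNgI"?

The pattern: flip the case of every letter, then move the last character to the front.
Starting from "hosTiNgI": after the first operation, "HOStInGi"; after the second, "iHOStInG".
(Check on "mKINgDOM": → "MkinGdom" → "mMkinGdo" ✓)

iHOStInG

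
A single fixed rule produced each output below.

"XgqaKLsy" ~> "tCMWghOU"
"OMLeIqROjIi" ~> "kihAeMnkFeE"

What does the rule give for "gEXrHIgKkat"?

CatNdeCgGWP

Looking at the pairs, the operation is to shift every letter 4 places backward in the alphabet (wrapping around), then flip the case of every letter.
On "gEXrHIgKkat": the first step gives "cATnDEcGgwp", and the second then gives "CatNdeCgGWP".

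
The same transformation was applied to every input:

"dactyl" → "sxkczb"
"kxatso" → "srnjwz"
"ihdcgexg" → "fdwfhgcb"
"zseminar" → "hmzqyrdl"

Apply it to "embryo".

Looking at the pairs, the operation is to shift every letter 1 place backward in the alphabet (wrapping around), then swap the front and back halves of the string.
For "embryo", step one produces "dlaqxn"; step two turns that into "qxndla".

qxndla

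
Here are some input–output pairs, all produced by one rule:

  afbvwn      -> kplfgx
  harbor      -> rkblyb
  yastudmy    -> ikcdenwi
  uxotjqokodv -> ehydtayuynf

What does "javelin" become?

The pattern: shift every letter 10 places forward in the alphabet (wrapping around).
Doing the same to "javelin": "tkfovsx".

tkfovsx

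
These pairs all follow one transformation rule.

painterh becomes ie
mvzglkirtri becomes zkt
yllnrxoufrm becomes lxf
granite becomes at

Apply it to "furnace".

Looking at the pairs, the operation is to keep one character in every 3, starting at position 3 (positions 3rd, 6th, 9th, ...).
Applying that to "furnace" gives "rc".

rc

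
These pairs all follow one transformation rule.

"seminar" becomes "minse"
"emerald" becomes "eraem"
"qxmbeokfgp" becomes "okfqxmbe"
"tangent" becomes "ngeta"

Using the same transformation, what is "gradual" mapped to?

Looking at the pairs, the operation is to delete the last 2 characters, then move the last 3 characters to the front (rotate right by 3).
Applying both steps to "gradual": "gradu", then "adugr".

adugr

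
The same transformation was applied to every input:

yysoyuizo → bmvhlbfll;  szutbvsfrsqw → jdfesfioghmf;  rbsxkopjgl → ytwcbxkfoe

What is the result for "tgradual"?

Each output is the input with this applied: reverse the string, then shift every letter 13 places forward in the alphabet (wrapping around) — i.e. ROT13.
So "tgradual" becomes "ynhqnetg".

ynhqnetg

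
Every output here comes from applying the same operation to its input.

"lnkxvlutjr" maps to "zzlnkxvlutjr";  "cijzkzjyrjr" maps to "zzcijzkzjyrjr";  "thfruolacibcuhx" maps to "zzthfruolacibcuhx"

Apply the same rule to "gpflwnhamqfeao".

zzgpflwnhamqfeao

The rule is to prepend "zz".
Doing the same to "gpflwnhamqfeao": "zzgpflwnhamqfeao".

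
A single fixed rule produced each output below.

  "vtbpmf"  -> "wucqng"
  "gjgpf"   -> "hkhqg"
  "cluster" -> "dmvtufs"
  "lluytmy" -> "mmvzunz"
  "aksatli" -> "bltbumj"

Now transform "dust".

Rule — shift every letter 1 place forward in the alphabet (wrapping around).
Doing the same to "dust": "evtu".

evtu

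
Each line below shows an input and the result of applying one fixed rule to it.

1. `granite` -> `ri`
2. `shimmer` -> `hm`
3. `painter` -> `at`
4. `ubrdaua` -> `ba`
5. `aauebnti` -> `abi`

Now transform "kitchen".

ih

Each output is the input with this applied: keep one character in every 3, starting at position 2 (positions 2nd, 5th, 8th, ...).
Doing the same to "kitchen": "ih".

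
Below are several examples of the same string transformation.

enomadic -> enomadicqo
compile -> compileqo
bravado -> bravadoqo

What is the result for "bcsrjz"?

Looking at the pairs, the operation is to append "qo".
So "bcsrjz" becomes "bcsrjzqo".

bcsrjzqo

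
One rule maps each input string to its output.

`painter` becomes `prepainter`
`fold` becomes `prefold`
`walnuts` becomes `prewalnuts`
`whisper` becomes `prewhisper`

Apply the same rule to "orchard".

What's happening: prepend "pre".
Applying that to "orchard" gives "preorchard".

preorchard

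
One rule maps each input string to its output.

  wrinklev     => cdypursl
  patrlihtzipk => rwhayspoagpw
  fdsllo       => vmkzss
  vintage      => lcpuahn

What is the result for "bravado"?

viyhchk

The transformation: shift every letter 7 places forward in the alphabet (wrapping around), then move the last character to the front.
On "bravado": the first step gives "iyhchkv", and the second then gives "viyhchk".
(Check on "wrinklev": → "dypurslc" → "cdypursl" ✓)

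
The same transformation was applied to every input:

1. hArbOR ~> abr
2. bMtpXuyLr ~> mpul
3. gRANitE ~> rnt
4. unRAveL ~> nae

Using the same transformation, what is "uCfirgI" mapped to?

The transformation: keep every other character starting from the second (positions 2nd, 4th, 6th, ...), then convert every letter to lowercase.
For "uCfirgI", step one produces "Cig"; step two turns that into "cig".

cig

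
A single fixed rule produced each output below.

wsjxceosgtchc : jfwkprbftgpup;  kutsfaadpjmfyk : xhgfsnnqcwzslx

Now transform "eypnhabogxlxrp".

rlcaunobtkykec

Looking at the pairs, the operation is to shift every letter 13 places forward in the alphabet (wrapping around) — i.e. ROT13.
For "eypnhabogxlxrp" the result is "rlcaunobtkykec".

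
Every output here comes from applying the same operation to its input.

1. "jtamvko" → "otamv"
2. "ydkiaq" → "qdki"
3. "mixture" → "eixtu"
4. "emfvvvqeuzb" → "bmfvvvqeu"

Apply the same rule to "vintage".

The rule is to swap the first and last characters, then delete the last 2 characters.
Doing the same to "vintage": "einta".

einta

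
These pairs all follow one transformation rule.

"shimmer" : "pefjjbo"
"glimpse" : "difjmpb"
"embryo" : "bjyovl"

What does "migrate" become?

Each output is the input with this applied: shift every letter 3 places backward in the alphabet (wrapping around).
Applying that to "migrate" gives "jfdoxqb".

jfdoxqb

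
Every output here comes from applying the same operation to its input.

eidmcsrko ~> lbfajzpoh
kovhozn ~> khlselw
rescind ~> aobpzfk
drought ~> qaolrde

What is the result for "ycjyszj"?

gvzgvpw

The transformation: shift every letter 3 places backward in the alphabet (wrapping around), then move the last character to the front.
Starting from "ycjyszj": after the first operation, "vzgvpwg"; after the second, "gvzgvpw".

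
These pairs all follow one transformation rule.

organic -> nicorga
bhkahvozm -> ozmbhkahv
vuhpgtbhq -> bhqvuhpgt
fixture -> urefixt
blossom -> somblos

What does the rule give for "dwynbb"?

In each case the input is transformed by: move the last 3 characters to the front (rotate right by 3).
Doing the same to "dwynbb": "nbbdwy".

nbbdwy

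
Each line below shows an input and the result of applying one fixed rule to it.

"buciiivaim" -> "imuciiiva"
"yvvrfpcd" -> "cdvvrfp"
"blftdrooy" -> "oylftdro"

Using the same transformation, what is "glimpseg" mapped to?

The rule is to delete the first character, then move the last 2 characters to the front (rotate right by 2).
Working it through for "glimpseg": intermediate "limpseg", final "eglimps".

eglimps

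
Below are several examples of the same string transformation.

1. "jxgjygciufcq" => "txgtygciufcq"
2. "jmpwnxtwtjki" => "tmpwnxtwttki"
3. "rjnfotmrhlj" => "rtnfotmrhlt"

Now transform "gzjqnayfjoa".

gztqnayftoa

The transformation: replace every "j" with "t".
So "gzjqnayfjoa" becomes "gztqnayftoa".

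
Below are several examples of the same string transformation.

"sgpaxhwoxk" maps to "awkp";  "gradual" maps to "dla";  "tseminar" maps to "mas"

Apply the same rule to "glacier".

The transformation: move the first 3 characters to the end (rotate left by 3), then keep one character in every 3, starting at position 1 (positions 1st, 4th, 7th, ...).
"glacier" → "cra".
(Check on "tseminar": → "minartse" → "mas" ✓)

cra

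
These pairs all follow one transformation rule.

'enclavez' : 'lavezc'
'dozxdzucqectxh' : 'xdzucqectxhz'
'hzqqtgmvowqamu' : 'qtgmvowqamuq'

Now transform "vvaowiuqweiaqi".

owiuqweiaqia

The pattern: delete the first 2 characters, then move the first character to the end.
On "vvaowiuqweiaqi" that produces "owiuqweiaqia".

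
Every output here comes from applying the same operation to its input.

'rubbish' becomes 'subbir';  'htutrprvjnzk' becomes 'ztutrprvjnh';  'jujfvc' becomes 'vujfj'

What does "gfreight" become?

Each output is the input with this applied: delete the last character, then swap the first and last characters.
On "gfreight": the first step gives "gfreigh", and the second then gives "hfreigg".

hfreigg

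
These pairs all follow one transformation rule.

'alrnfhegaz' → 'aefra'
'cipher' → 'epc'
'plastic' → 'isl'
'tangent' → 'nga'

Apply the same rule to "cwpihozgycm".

In each case the input is transformed by: reverse the string, then keep every other character starting from the second (positions 2nd, 4th, 6th, ...).
Working it through for "cwpihozgycm": intermediate "mcygzohipwc", final "cgoiw".

cgoiw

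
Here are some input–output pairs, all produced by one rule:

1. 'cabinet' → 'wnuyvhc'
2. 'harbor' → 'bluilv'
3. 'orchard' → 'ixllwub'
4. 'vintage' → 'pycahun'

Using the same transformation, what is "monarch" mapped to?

The rule is to shift every letter 6 places backward in the alphabet (wrapping around), then take characters alternately from the front and the back (1st, last, 2nd, 2nd-last, ...).
Starting from "monarch": after the first operation, "gihulwb"; after the second, "gbiwhlu".

gbiwhlu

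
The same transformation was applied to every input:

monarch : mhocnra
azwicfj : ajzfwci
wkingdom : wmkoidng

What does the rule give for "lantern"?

lnarnet

Each output is the input with this applied: take characters alternately from the front and the back (1st, last, 2nd, 2nd-last, ...).
For "lantern" the result is "lnarnet".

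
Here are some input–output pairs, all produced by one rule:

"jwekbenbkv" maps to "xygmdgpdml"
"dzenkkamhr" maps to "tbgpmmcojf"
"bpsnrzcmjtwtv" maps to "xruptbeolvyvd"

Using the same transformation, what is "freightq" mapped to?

Each output is the input with this applied: shift every letter 2 places forward in the alphabet (wrapping around), then swap the first and last characters.
Applying both steps to "freightq": "htgkijvs", then "stgkijvh".

stgkijvh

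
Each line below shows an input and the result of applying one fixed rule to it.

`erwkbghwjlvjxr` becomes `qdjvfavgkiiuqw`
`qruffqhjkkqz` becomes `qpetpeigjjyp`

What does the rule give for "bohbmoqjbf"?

naagnlipea

Looking at the pairs, the operation is to shift every letter 1 place backward in the alphabet (wrapping around), then swap each adjacent pair of characters (1↔2, 3↔4, ...).
Starting from "bohbmoqjbf": after the first operation, "angalnpiae"; after the second, "naagnlipea".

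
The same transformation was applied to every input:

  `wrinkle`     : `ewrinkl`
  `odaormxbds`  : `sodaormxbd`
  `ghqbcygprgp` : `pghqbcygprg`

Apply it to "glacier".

In each case the input is transformed by: move the last character to the front.
Doing the same to "glacier": "rglacie".

rglacie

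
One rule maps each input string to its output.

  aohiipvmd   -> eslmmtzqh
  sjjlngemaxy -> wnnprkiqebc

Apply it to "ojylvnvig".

Each output is the input with this applied: shift every letter 4 places forward in the alphabet (wrapping around).
On "ojylvnvig" that produces "sncpzrzmk".

sncpzrzmk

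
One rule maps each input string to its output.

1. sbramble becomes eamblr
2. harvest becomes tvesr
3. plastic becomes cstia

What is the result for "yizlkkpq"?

qlkkpz

The pattern: delete the first 2 characters, then swap the first and last characters.
"yizlkkpq" → "zlkkpq" → "qlkkpz".
(Check on "sbramble": → "ramble" → "eamblr" ✓)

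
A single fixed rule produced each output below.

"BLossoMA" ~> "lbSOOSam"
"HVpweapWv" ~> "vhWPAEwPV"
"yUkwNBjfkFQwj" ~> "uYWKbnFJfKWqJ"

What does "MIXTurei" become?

imtxRUIE

Each output is the input with this applied: swap each adjacent pair of characters (1↔2, 3↔4, ...), then flip the case of every letter.
Starting from "MIXTurei": after the first operation, "IMTXruie"; after the second, "imtxRUIE".
(Check on "BLossoMA": → "LBsoosAM" → "lbSOOSam" ✓)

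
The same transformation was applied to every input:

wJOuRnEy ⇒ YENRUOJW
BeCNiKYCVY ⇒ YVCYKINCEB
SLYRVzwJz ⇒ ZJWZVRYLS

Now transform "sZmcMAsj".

JSAMCMZS

The pattern: reverse the string, then convert every letter to uppercase.
Working it through for "sZmcMAsj": intermediate "jsAMcmZs", final "JSAMCMZS".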